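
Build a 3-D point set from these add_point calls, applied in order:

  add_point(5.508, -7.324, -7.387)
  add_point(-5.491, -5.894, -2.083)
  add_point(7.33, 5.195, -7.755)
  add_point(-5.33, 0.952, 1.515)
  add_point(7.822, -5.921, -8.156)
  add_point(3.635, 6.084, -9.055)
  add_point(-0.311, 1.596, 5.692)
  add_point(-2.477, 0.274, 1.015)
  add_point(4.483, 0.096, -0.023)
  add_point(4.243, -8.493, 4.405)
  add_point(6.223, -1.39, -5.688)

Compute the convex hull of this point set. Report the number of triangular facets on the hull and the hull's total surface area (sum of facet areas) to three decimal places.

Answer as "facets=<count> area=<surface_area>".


Points on the hull: [0, 1, 2, 3, 4, 5, 6, 8, 9] (9 of 11).

Facet areas (half cross-product norm):
  f1: (p0, p5, p1) → 82.4139
  f2: (p0, p5, p4) → 17.4943
  f3: (p0, p9, p1) → 62.9955
  f4: (p0, p9, p4) → 15.3139
  f5: (p3, p5, p1) → 57.1594
  f6: (p3, p6, p5) → 48.4429
  f7: (p3, p9, p1) → 46.2121
  f8: (p3, p9, p6) → 36.1447
  f9: (p2, p6, p5) → 31.6667
  f10: (p2, p5, p4) → 21.6510
  f11: (p2, p9, p4) → 73.3019
  f12: (p8, p9, p6) → 36.1424
  f13: (p8, p2, p6) → 27.0033
  f14: (p8, p2, p9) → 25.3791
Σ area = 581.321

Check V−E+F: 9 − 21 + 14 = 2.

facets=14 area=581.321


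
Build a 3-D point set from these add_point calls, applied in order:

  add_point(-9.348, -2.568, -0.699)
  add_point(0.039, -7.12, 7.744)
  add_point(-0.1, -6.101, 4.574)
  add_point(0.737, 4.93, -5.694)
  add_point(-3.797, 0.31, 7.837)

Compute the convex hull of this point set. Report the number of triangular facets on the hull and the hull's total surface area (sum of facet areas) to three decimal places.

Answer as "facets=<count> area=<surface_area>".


facets=6 area=276.675

Hull vertices (5/5): indices [0, 1, 2, 3, 4].

Area of each hull facet:
  f1: (p4, p3, p0) → 69.3816
  f2: (p4, p1, p0) → 44.2391
  f3: (p4, p1, p3) → 62.2243
  f4: (p2, p3, p0) → 73.0976
  f5: (p2, p1, p0) → 15.2540
  f6: (p2, p1, p3) → 12.4785
Σ area = 276.675

Euler: V−E+F = 5−9+6 = 2.


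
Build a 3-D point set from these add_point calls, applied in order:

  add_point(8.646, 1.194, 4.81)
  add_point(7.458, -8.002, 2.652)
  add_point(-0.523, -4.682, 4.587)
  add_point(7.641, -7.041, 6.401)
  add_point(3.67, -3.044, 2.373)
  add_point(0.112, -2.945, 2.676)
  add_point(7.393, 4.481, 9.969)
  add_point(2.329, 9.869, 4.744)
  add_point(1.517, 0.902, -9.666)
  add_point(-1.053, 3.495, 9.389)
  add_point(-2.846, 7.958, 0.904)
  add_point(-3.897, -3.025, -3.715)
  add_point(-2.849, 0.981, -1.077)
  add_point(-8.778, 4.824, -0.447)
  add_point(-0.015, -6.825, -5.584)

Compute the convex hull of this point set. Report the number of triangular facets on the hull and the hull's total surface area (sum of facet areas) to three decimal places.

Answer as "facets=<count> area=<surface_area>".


facets=20 area=804.063

Hull vertices (12/15): indices [0, 1, 2, 3, 6, 7, 8, 9, 10, 11, 13, 14].

Triangle areas on the boundary:
  f1: (p8, p1, p0) → 73.8406
  f2: (p10, p8, p13) → 45.6771
  f3: (p14, p8, p1) → 47.0822
  f4: (p2, p14, p1) → 43.4333
  f5: (p2, p9, p13) → 57.5060
  f6: (p3, p6, p9) → 51.0996
  f7: (p3, p2, p1) → 16.5618
  f8: (p3, p2, p9) → 40.5856
  f9: (p3, p1, p0) → 16.3298
  f10: (p3, p6, p0) → 24.8614
  f11: (p7, p6, p9) → 32.8468
  f12: (p7, p9, p13) → 52.1139
  f13: (p7, p10, p13) → 9.5189
  f14: (p7, p10, p8) → 42.3229
  f15: (p7, p8, p0) → 83.8266
  f16: (p7, p6, p0) → 28.2302
  f17: (p11, p2, p13) → 44.6564
  f18: (p11, p2, p14) → 26.1053
  f19: (p11, p8, p13) → 43.2333
  f20: (p11, p14, p8) → 24.2316
Σ area = 804.063

Euler: V−E+F = 12−30+20 = 2.


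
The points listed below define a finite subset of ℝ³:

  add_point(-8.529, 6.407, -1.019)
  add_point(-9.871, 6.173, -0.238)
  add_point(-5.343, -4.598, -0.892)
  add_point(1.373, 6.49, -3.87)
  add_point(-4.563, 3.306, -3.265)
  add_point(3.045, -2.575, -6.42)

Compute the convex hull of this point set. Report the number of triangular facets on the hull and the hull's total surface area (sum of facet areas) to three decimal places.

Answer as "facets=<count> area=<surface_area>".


facets=8 area=232.630

Extreme-point indices: [0, 1, 2, 3, 4, 5] — 6 of 6 on the boundary.

Triangle areas on the boundary:
  f1: (p2, p3, p1) → 64.5106
  f2: (p2, p3, p5) → 48.7591
  f3: (p4, p3, p5) → 31.1502
  f4: (p4, p2, p1) → 27.3945
  f5: (p4, p2, p5) → 38.5505
  f6: (p0, p3, p1) → 2.2636
  f7: (p0, p4, p1) → 2.9410
  f8: (p0, p4, p3) → 17.0603
Σ area = 232.630

Euler characteristic 6−12+8 = 2 ✓


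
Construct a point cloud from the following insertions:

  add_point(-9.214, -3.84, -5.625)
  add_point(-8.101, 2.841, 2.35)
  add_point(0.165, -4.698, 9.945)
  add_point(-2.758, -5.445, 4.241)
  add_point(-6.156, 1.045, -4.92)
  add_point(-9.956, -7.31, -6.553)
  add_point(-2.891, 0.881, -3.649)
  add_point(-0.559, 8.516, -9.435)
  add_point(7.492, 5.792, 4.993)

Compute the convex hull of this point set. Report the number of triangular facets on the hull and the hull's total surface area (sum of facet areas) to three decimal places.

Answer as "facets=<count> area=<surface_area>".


facets=10 area=684.472

7 of the 9 inputs are extreme points: [0, 1, 2, 3, 5, 7, 8].

Triangle areas on the boundary:
  f1: (p7, p8, p5) → 155.9161
  f2: (p1, p2, p5) → 92.0898
  f3: (p1, p7, p8) → 109.9512
  f4: (p1, p2, p8) → 88.4166
  f5: (p3, p8, p5) → 85.5295
  f6: (p3, p2, p5) → 4.9247
  f7: (p3, p2, p8) → 44.2638
  f8: (p0, p7, p5) → 17.0492
  f9: (p0, p1, p5) → 11.0245
  f10: (p0, p1, p7) → 75.3067
Σ area = 684.472

Euler: V−E+F = 7−15+10 = 2.


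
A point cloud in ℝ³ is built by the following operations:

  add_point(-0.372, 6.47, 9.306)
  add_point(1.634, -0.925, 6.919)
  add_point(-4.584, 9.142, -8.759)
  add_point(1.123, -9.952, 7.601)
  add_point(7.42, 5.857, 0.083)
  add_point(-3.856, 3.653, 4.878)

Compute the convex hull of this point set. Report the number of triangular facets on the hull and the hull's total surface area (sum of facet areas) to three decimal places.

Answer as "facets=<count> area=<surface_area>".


5 of the 6 inputs are extreme points: [0, 2, 3, 4, 5].

Per-facet area ½‖(b−a)×(c−a)‖:
  f1: (p3, p4, p2) → 140.3842
  f2: (p0, p4, p2) → 92.0164
  f3: (p0, p3, p4) → 98.4442
  f4: (p5, p3, p2) → 91.8528
  f5: (p5, p0, p2) → 39.8235
  f6: (p5, p0, p3) → 46.2145
Σ area = 508.736

Euler characteristic 5−9+6 = 2 ✓

facets=6 area=508.736


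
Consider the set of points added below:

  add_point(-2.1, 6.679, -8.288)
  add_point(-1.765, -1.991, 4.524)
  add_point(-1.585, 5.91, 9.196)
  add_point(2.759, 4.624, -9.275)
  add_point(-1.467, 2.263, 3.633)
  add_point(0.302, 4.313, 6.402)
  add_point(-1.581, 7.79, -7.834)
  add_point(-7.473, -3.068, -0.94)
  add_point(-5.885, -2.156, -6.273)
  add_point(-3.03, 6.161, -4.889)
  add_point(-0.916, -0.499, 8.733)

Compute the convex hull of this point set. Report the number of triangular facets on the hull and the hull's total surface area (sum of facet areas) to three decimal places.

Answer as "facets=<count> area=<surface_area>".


10 of the 11 inputs are extreme points: [0, 1, 2, 3, 5, 6, 7, 8, 9, 10].

Triangle areas on the boundary:
  f1: (p2, p6, p3) → 46.7310
  f2: (p10, p2, p7) → 37.7525
  f3: (p9, p2, p7) → 73.3359
  f4: (p9, p2, p6) → 16.6494
  f5: (p5, p2, p3) → 17.3746
  f6: (p5, p10, p3) → 38.3786
  f7: (p5, p10, p2) → 10.2136
  f8: (p0, p6, p3) → 3.5075
  f9: (p0, p8, p3) → 26.3311
  f10: (p0, p9, p6) → 2.3160
  f11: (p0, p8, p7) → 24.7519
  f12: (p0, p9, p7) → 16.0466
  f13: (p1, p10, p3) → 28.6915
  f14: (p1, p8, p3) → 65.7764
  f15: (p1, p10, p7) → 10.5677
  f16: (p1, p8, p7) → 20.3560
Σ area = 438.780

Check V−E+F: 10 − 24 + 16 = 2.

facets=16 area=438.780


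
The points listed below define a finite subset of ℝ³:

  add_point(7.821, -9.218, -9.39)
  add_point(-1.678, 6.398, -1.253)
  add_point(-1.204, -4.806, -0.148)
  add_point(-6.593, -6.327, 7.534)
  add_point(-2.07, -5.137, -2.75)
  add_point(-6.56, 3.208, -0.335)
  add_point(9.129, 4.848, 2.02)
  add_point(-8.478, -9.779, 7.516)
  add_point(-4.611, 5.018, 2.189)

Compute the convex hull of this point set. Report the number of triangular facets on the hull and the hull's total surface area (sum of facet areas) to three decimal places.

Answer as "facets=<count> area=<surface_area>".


Hull vertices (8/9): indices [0, 1, 3, 4, 5, 6, 7, 8].

Per-facet area ½‖(b−a)×(c−a)‖:
  f1: (p0, p6, p7) → 196.9507
  f2: (p1, p0, p6) → 102.4158
  f3: (p5, p1, p0) → 59.0241
  f4: (p8, p1, p6) → 25.3444
  f5: (p8, p5, p7) → 27.7972
  f6: (p8, p5, p1) → 8.6651
  f7: (p4, p0, p7) → 59.0792
  f8: (p4, p5, p7) → 62.9412
  f9: (p4, p5, p0) → 39.4784
  f10: (p3, p6, p7) → 19.9169
  f11: (p3, p8, p7) → 12.8623
  f12: (p3, p8, p6) → 86.2499
Σ area = 700.725

Check V−E+F: 8 − 18 + 12 = 2.

facets=12 area=700.725


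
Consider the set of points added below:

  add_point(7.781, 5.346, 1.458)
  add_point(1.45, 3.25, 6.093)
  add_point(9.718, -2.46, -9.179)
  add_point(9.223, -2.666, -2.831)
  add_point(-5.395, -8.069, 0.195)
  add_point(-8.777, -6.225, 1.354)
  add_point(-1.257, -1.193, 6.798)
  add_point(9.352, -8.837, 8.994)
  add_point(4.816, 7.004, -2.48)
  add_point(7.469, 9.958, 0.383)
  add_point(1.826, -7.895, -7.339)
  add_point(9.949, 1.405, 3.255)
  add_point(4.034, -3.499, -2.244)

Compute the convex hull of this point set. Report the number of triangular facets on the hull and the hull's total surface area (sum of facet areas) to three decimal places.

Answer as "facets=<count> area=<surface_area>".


10 of the 13 inputs are extreme points: [1, 2, 4, 5, 6, 7, 8, 9, 10, 11].

Per-facet area ½‖(b−a)×(c−a)‖:
  f1: (p2, p7, p11) → 74.8930
  f2: (p10, p2, p7) → 87.0185
  f3: (p10, p8, p5) → 108.7486
  f4: (p10, p8, p2) → 61.4163
  f5: (p6, p7, p5) → 64.7417
  f6: (p6, p1, p5) → 19.7637
  f7: (p6, p1, p7) → 34.6408
  f8: (p9, p7, p11) → 19.8235
  f9: (p9, p1, p7) → 74.4773
  f10: (p9, p2, p11) → 60.9060
  f11: (p9, p8, p2) → 25.6530
  f12: (p9, p8, p5) → 34.8422
  f13: (p9, p1, p5) → 61.3726
  f14: (p4, p7, p5) → 27.8066
  f15: (p4, p10, p5) → 13.0839
  f16: (p4, p10, p7) → 87.4408
Σ area = 856.629

Check V−E+F: 10 − 24 + 16 = 2.

facets=16 area=856.629


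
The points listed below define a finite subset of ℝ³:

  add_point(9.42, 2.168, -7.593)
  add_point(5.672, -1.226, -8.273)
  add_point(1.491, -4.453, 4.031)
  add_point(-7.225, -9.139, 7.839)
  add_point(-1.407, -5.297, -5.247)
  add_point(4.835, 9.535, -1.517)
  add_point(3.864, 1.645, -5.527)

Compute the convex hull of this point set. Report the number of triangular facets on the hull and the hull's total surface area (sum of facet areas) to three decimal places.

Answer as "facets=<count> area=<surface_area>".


facets=10 area=463.362

Extreme-point indices: [0, 1, 2, 3, 4, 5, 6] — 7 of 7 on the boundary.

Area of each hull facet:
  f1: (p1, p5, p0) → 26.3533
  f2: (p4, p5, p3) → 120.4270
  f3: (p2, p5, p3) → 57.6660
  f4: (p2, p5, p0) → 77.0518
  f5: (p2, p1, p0) → 32.9139
  f6: (p2, p4, p3) → 51.6354
  f7: (p2, p4, p1) → 42.4339
  f8: (p6, p1, p5) → 11.0931
  f9: (p6, p4, p5) → 25.3746
  f10: (p6, p4, p1) → 18.4133
Σ area = 463.362

Check V−E+F: 7 − 15 + 10 = 2.


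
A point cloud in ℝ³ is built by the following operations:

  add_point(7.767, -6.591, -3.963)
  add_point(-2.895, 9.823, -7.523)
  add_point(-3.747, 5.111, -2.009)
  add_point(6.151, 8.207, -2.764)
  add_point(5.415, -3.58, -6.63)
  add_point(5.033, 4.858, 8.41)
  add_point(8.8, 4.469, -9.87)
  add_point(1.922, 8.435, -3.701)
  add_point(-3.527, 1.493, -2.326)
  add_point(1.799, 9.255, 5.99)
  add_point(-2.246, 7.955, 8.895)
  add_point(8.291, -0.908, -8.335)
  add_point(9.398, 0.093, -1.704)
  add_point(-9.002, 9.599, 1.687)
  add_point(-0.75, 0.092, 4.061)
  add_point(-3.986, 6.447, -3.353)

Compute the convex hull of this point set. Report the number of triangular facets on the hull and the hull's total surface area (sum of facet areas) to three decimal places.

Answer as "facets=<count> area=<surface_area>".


facets=22 area=810.253

Extreme-point indices: [0, 1, 3, 4, 5, 6, 8, 9, 10, 11, 12, 13, 14] — 13 of 16 on the boundary.

Per-facet area ½‖(b−a)×(c−a)‖:
  f1: (p5, p0, p12) → 36.3673
  f2: (p14, p5, p0) → 57.7191
  f3: (p3, p6, p12) → 33.7433
  f4: (p3, p5, p12) → 48.4530
  f5: (p3, p1, p6) → 43.7057
  f6: (p8, p1, p13) → 47.3123
  f7: (p8, p14, p13) → 37.5528
  f8: (p8, p14, p0) → 46.9890
  f9: (p4, p8, p0) → 22.8062
  f10: (p4, p8, p1) → 54.3629
  f11: (p9, p3, p5) → 29.3255
  f12: (p9, p1, p13) → 62.9281
  f13: (p9, p3, p1) → 50.8726
  f14: (p11, p1, p6) → 35.4246
  f15: (p11, p4, p1) → 33.1274
  f16: (p11, p4, p0) → 9.5359
  f17: (p11, p0, p12) → 21.6302
  f18: (p11, p6, p12) → 18.9643
  f19: (p10, p9, p13) → 25.6857
  f20: (p10, p9, p5) → 15.3644
  f21: (p10, p14, p13) → 46.4492
  f22: (p10, p14, p5) → 31.9335
Σ area = 810.253

Euler: V−E+F = 13−33+22 = 2.


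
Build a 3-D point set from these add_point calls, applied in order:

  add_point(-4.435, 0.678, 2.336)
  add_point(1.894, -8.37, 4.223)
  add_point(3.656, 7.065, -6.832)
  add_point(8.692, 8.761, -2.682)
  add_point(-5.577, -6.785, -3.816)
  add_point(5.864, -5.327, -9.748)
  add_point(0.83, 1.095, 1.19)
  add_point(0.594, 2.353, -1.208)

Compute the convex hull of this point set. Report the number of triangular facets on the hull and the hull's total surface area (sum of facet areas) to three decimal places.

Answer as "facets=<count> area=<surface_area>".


Extreme-point indices: [0, 1, 2, 3, 4, 5] — 6 of 8 on the boundary.

Area of each hull facet:
  f1: (p1, p5, p4) → 69.6841
  f2: (p1, p5, p3) → 116.6941
  f3: (p0, p1, p4) → 48.8140
  f4: (p0, p1, p3) → 90.8033
  f5: (p2, p5, p4) → 82.8874
  f6: (p2, p5, p3) → 42.1461
  f7: (p2, p0, p4) → 67.1756
  f8: (p2, p0, p3) → 46.0121
Σ area = 564.217

Euler: V−E+F = 6−12+8 = 2.

facets=8 area=564.217


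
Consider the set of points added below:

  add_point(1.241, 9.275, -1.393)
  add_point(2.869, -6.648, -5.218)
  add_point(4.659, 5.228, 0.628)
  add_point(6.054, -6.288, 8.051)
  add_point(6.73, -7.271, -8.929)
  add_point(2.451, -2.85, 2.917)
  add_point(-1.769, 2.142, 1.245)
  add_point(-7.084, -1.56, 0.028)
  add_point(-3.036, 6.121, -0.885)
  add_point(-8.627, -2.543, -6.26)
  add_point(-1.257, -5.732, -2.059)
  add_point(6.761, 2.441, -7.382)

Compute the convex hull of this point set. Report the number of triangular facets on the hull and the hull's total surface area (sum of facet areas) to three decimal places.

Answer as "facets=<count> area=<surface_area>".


Extreme-point indices: [0, 1, 2, 3, 4, 6, 7, 8, 9, 10, 11] — 11 of 12 on the boundary.

Area of each hull facet:
  f1: (p4, p11, p9) → 76.1630
  f2: (p3, p4, p11) → 81.7648
  f3: (p0, p11, p9) → 81.2400
  f4: (p7, p10, p9) → 24.0916
  f5: (p7, p10, p3) → 45.0626
  f6: (p2, p3, p11) → 58.9137
  f7: (p2, p0, p11) → 24.7436
  f8: (p2, p0, p3) → 20.5620
  f9: (p1, p3, p4) → 31.7603
  f10: (p1, p10, p3) → 32.9432
  f11: (p1, p4, p9) → 25.0360
  f12: (p1, p10, p9) → 21.7052
  f13: (p8, p0, p3) → 47.4228
  f14: (p8, p0, p9) → 19.3672
  f15: (p8, p7, p9) → 28.3010
  f16: (p6, p7, p3) → 43.0375
  f17: (p6, p8, p3) → 11.8952
  f18: (p6, p8, p7) → 15.2091
Σ area = 689.219

Euler: V−E+F = 11−27+18 = 2.

facets=18 area=689.219


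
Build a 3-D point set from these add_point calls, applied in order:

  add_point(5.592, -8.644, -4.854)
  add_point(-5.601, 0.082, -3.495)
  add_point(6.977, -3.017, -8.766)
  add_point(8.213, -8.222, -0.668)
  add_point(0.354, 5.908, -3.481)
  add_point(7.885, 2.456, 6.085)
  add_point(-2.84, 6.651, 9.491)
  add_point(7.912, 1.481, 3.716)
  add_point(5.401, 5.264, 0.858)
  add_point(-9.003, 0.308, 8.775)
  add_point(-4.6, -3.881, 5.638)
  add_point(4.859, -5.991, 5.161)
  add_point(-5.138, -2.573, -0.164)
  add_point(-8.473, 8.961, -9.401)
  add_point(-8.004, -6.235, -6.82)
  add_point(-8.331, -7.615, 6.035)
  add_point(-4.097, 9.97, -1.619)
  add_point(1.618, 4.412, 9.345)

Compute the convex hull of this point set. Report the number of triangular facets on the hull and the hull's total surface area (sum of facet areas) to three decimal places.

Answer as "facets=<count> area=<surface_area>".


Hull vertices (14/18): indices [0, 2, 3, 5, 6, 7, 8, 9, 11, 13, 14, 15, 16, 17].

Triangle areas on the boundary:
  f1: (p14, p13, p9) → 127.1752
  f2: (p15, p14, p9) → 52.9866
  f3: (p0, p15, p3) → 43.6222
  f4: (p0, p15, p14) → 89.3763
  f5: (p6, p13, p9) → 86.4419
  f6: (p6, p13, p16) → 27.9707
  f7: (p2, p14, p13) → 116.7618
  f8: (p2, p0, p14) → 48.7424
  f9: (p2, p0, p3) → 16.5346
  f10: (p11, p5, p3) → 31.1705
  f11: (p11, p15, p3) → 41.2782
  f12: (p8, p6, p16) → 57.1947
  f13: (p8, p6, p5) → 37.2238
  f14: (p8, p13, p16) → 40.0608
  f15: (p8, p2, p13) → 110.4889
  f16: (p17, p6, p5) → 8.1065
  f17: (p17, p11, p5) → 33.0574
  f18: (p17, p6, p9) → 21.1400
  f19: (p17, p15, p9) → 46.0099
  f20: (p17, p11, p15) → 76.3112
  f21: (p7, p8, p5) → 6.7052
  f22: (p7, p8, p2) → 34.0988
  f23: (p7, p5, p3) → 9.3607
  f24: (p7, p2, p3) → 51.1153
Σ area = 1212.934

Euler: V−E+F = 14−36+24 = 2.

facets=24 area=1212.934


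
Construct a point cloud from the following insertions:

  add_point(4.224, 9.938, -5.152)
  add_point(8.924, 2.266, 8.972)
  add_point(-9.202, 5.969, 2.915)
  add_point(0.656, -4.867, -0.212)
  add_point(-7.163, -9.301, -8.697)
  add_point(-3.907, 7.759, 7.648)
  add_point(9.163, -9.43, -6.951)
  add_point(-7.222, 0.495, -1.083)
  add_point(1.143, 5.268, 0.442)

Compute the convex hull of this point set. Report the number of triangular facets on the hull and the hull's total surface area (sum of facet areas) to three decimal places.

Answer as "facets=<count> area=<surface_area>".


facets=10 area=1014.470

Hull vertices (7/9): indices [0, 1, 2, 3, 4, 5, 6].

Area of each hull facet:
  f1: (p1, p0, p6) → 151.2566
  f2: (p4, p0, p2) → 152.9012
  f3: (p4, p0, p6) → 159.8312
  f4: (p5, p0, p2) → 55.6871
  f5: (p5, p1, p0) → 100.5559
  f6: (p5, p4, p2) → 60.9350
  f7: (p3, p1, p6) → 83.1216
  f8: (p3, p4, p6) → 72.5585
  f9: (p3, p5, p1) → 91.8771
  f10: (p3, p5, p4) → 85.7462
Σ area = 1014.470

Euler characteristic 7−15+10 = 2 ✓


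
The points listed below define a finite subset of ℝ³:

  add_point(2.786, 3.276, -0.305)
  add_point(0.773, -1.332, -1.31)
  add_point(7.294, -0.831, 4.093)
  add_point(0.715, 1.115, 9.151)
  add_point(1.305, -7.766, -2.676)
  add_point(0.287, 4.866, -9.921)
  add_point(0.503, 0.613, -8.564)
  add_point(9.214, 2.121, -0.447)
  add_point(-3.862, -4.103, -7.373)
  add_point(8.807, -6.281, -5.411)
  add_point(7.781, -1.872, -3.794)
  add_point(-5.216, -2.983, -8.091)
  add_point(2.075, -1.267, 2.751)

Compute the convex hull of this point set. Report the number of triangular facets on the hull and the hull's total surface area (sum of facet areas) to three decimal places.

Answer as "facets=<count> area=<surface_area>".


Hull vertices (10/13): indices [0, 2, 3, 4, 5, 6, 7, 8, 9, 11].

Triangle areas on the boundary:
  f1: (p3, p4, p11) → 71.4837
  f2: (p0, p3, p7) → 31.8204
  f3: (p5, p9, p7) → 63.4874
  f4: (p5, p0, p7) → 31.8076
  f5: (p5, p3, p11) → 89.6621
  f6: (p5, p0, p3) → 22.3873
  f7: (p8, p4, p11) → 1.9122
  f8: (p8, p9, p11) → 6.4849
  f9: (p8, p9, p4) → 30.3408
  f10: (p2, p3, p4) → 48.3727
  f11: (p2, p9, p4) → 42.4651
  f12: (p2, p3, p7) → 19.4127
  f13: (p2, p9, p7) → 28.0183
  f14: (p6, p9, p11) → 36.5660
  f15: (p6, p5, p11) → 13.2292
  f16: (p6, p5, p9) → 17.8385
Σ area = 555.289

Check V−E+F: 10 − 24 + 16 = 2.

facets=16 area=555.289


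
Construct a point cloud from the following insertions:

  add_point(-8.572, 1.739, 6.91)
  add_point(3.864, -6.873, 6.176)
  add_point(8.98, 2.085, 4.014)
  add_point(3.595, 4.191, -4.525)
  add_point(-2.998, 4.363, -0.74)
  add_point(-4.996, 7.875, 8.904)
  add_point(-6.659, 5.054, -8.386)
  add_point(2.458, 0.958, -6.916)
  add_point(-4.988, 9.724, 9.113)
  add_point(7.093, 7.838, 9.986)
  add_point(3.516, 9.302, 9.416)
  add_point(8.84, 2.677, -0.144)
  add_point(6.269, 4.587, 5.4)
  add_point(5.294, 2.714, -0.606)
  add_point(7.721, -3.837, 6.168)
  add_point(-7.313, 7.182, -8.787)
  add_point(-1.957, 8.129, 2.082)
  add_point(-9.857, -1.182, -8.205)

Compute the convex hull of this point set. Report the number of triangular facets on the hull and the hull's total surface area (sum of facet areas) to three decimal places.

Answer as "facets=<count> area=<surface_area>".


Extreme-point indices: [0, 1, 2, 3, 5, 7, 8, 9, 10, 11, 14, 15, 17] — 13 of 18 on the boundary.

Triangle areas on the boundary:
  f1: (p0, p1, p17) → 116.5386
  f2: (p0, p15, p17) → 67.0129
  f3: (p0, p15, p8) → 74.8900
  f4: (p7, p15, p17) → 49.4253
  f5: (p7, p1, p17) → 95.8588
  f6: (p7, p14, p1) → 36.4493
  f7: (p9, p14, p2) → 25.6515
  f8: (p9, p14, p1) → 25.2801
  f9: (p10, p15, p8) → 76.7095
  f10: (p10, p9, p8) → 5.7857
  f11: (p3, p7, p15) → 24.4136
  f12: (p3, p10, p15) → 87.0904
  f13: (p3, p10, p9) → 29.0051
  f14: (p5, p0, p1) → 55.6410
  f15: (p5, p9, p1) → 91.8419
  f16: (p5, p0, p8) → 3.5139
  f17: (p5, p9, p8) → 11.2919
  f18: (p11, p9, p2) → 14.3991
  f19: (p11, p3, p9) → 37.8531
  f20: (p11, p3, p7) → 13.4378
  f21: (p11, p14, p2) → 12.0238
  f22: (p11, p7, p14) → 41.4839
Σ area = 995.597

Euler: V−E+F = 13−33+22 = 2.

facets=22 area=995.597


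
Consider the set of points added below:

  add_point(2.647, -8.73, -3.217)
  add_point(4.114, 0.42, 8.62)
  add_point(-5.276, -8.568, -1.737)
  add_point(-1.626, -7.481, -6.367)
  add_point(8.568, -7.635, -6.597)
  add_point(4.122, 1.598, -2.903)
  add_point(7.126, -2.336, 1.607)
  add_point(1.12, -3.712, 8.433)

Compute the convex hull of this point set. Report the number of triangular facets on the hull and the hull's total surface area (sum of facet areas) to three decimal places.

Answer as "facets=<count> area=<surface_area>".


facets=12 area=425.189

Hull vertices (8/8): indices [0, 1, 2, 3, 4, 5, 6, 7].

Area of each hull facet:
  f1: (p1, p5, p2) → 79.4492
  f2: (p3, p5, p2) → 33.0225
  f3: (p3, p5, p4) → 50.1868
  f4: (p7, p1, p2) → 25.9205
  f5: (p6, p5, p4) → 32.5215
  f6: (p6, p1, p5) → 26.5280
  f7: (p6, p7, p4) → 35.1791
  f8: (p6, p7, p1) → 20.6356
  f9: (p0, p7, p2) → 49.2430
  f10: (p0, p7, p4) → 38.5385
  f11: (p0, p3, p2) → 16.3463
  f12: (p0, p3, p4) → 17.6181
Σ area = 425.189

Euler: V−E+F = 8−18+12 = 2.


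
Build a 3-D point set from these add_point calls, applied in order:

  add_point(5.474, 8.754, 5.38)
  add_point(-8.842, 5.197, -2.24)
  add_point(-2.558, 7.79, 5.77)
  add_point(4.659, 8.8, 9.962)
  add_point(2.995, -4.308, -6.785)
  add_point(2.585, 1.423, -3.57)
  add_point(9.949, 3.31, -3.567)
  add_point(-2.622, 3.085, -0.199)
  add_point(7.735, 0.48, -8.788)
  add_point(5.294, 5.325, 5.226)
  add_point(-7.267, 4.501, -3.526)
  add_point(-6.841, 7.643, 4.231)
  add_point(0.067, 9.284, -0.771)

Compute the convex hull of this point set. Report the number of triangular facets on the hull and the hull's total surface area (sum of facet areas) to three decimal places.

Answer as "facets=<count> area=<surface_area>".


facets=16 area=599.945

Points on the hull: [0, 1, 3, 4, 6, 8, 9, 10, 11, 12] (10 of 13).

Facet areas (half cross-product norm):
  f1: (p8, p4, p6) → 21.2130
  f2: (p0, p3, p6) → 14.0920
  f3: (p9, p4, p6) → 54.5510
  f4: (p9, p3, p6) → 15.2844
  f5: (p9, p3, p4) → 11.7990
  f6: (p11, p4, p1) → 55.1897
  f7: (p11, p3, p4) → 121.2052
  f8: (p10, p4, p1) → 6.9360
  f9: (p10, p8, p4) → 48.4571
  f10: (p12, p8, p6) → 37.3420
  f11: (p12, p0, p6) → 44.5953
  f12: (p12, p10, p8) → 64.8778
  f13: (p12, p10, p1) → 9.5821
  f14: (p12, p11, p1) → 30.4174
  f15: (p12, p0, p3) → 14.9558
  f16: (p12, p11, p3) → 49.4470
Σ area = 599.945

Euler characteristic 10−24+16 = 2 ✓


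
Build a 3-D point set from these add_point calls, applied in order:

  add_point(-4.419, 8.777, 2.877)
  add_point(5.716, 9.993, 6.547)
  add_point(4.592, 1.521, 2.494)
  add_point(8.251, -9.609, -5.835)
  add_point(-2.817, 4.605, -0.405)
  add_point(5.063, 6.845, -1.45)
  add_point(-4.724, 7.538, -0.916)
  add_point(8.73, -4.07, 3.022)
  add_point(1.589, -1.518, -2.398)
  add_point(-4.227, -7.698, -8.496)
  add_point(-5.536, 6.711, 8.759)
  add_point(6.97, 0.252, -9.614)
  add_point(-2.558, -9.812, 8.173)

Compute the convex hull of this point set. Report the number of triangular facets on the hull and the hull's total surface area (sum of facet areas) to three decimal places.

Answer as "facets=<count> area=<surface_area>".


facets=16 area=1088.265

Points on the hull: [0, 1, 3, 5, 6, 7, 9, 10, 11, 12] (10 of 13).

Triangle areas on the boundary:
  f1: (p9, p12, p10) → 141.0286
  f2: (p1, p12, p10) → 99.7182
  f3: (p1, p12, p7) → 100.2143
  f4: (p1, p11, p7) → 99.1500
  f5: (p6, p9, p10) → 77.1068
  f6: (p6, p9, p11) → 104.3446
  f7: (p3, p11, p7) → 54.6653
  f8: (p3, p9, p11) → 64.8443
  f9: (p3, p12, p7) → 71.3625
  f10: (p3, p9, p12) → 103.2717
  f11: (p0, p1, p10) → 34.1318
  f12: (p0, p6, p10) → 8.1498
  f13: (p0, p6, p1) → 19.6309
  f14: (p5, p1, p11) → 17.7493
  f15: (p5, p6, p11) → 50.5515
  f16: (p5, p6, p1) → 42.3456
Σ area = 1088.265

Euler characteristic 10−24+16 = 2 ✓


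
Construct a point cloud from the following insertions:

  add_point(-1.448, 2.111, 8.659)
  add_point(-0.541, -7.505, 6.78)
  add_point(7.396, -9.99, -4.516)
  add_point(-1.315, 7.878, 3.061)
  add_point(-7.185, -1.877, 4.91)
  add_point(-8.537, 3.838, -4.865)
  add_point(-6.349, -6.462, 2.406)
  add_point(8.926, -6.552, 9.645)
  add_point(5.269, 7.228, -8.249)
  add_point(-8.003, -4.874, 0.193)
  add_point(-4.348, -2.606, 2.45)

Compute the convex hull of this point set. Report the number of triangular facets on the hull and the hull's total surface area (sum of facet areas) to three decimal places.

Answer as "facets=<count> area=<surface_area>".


facets=16 area=954.276

10 of the 11 inputs are extreme points: [0, 1, 2, 3, 4, 5, 6, 7, 8, 9].

Facet areas (half cross-product norm):
  f1: (p2, p8, p5) → 127.9816
  f2: (p2, p8, p7) → 130.0019
  f3: (p3, p8, p5) → 71.6638
  f4: (p3, p8, p7) → 123.6860
  f5: (p9, p2, p5) → 83.9832
  f6: (p9, p6, p2) → 24.3001
  f7: (p1, p2, p7) → 66.7016
  f8: (p1, p6, p2) → 51.5164
  f9: (p0, p3, p7) → 47.2728
  f10: (p0, p1, p7) → 48.7970
  f11: (p4, p1, p6) → 19.4195
  f12: (p4, p0, p1) → 33.4371
  f13: (p4, p9, p6) → 8.2840
  f14: (p4, p9, p5) → 28.4746
  f15: (p4, p3, p5) → 56.9183
  f16: (p4, p0, p3) → 31.8383
Σ area = 954.276

Euler: V−E+F = 10−24+16 = 2.


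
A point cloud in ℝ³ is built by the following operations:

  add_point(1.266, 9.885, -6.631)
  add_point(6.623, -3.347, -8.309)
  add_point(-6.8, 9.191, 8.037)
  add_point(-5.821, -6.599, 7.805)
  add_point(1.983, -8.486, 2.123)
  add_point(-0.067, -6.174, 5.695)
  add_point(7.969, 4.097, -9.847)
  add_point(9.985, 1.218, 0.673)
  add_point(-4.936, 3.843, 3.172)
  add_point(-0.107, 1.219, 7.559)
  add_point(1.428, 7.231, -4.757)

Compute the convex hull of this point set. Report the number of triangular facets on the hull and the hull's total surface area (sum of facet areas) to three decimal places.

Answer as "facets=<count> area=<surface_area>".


Hull vertices (10/11): indices [0, 1, 2, 3, 4, 5, 6, 7, 8, 9].

Per-facet area ½‖(b−a)×(c−a)‖:
  f1: (p0, p7, p2) → 117.8600
  f2: (p1, p4, p7) → 60.6227
  f3: (p9, p7, p2) → 52.8863
  f4: (p8, p0, p2) → 46.9317
  f5: (p6, p0, p7) → 52.2204
  f6: (p6, p1, p7) → 39.0933
  f7: (p6, p1, p0) → 33.3250
  f8: (p3, p9, p2) → 49.0248
  f9: (p3, p8, p2) → 39.7373
  f10: (p3, p1, p4) → 44.1793
  f11: (p3, p1, p0) → 145.9927
  f12: (p3, p8, p0) → 48.6398
  f13: (p5, p4, p7) → 29.8962
  f14: (p5, p9, p7) → 46.1024
  f15: (p5, p3, p4) → 11.2380
  f16: (p5, p3, p9) → 23.4145
Σ area = 841.164

Euler: V−E+F = 10−24+16 = 2.

facets=16 area=841.164


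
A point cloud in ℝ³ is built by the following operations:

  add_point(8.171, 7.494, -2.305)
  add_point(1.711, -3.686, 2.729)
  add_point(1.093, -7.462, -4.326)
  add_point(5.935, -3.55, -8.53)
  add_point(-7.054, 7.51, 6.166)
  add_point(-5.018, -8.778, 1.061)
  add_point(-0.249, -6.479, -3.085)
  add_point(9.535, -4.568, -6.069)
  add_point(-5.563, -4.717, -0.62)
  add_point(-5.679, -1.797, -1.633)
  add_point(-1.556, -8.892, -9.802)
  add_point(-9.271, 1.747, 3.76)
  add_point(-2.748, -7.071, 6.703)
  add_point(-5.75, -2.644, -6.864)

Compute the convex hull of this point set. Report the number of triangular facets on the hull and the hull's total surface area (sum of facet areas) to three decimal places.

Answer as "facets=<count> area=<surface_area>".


Extreme-point indices: [0, 1, 2, 3, 4, 5, 7, 10, 11, 12, 13] — 11 of 14 on the boundary.

Facet areas (half cross-product norm):
  f1: (p5, p12, p11) → 34.9215
  f2: (p13, p5, p11) → 53.8617
  f3: (p13, p5, p10) → 39.5632
  f4: (p3, p10, p7) → 16.7470
  f5: (p3, p0, p7) → 28.1785
  f6: (p3, p13, p10) → 37.4080
  f7: (p3, p13, p0) → 76.1417
  f8: (p4, p12, p11) → 34.6652
  f9: (p4, p0, p12) → 128.9414
  f10: (p4, p13, p11) → 33.5177
  f11: (p4, p13, p0) → 128.7928
  f12: (p1, p12, p7) → 22.9096
  f13: (p1, p0, p7) → 69.9166
  f14: (p1, p0, p12) → 19.6450
  f15: (p2, p12, p7) → 46.7375
  f16: (p2, p5, p12) → 25.0658
  f17: (p2, p10, p7) → 27.1157
  f18: (p2, p5, p10) → 25.1417
Σ area = 849.271

Check V−E+F: 11 − 27 + 18 = 2.

facets=18 area=849.271


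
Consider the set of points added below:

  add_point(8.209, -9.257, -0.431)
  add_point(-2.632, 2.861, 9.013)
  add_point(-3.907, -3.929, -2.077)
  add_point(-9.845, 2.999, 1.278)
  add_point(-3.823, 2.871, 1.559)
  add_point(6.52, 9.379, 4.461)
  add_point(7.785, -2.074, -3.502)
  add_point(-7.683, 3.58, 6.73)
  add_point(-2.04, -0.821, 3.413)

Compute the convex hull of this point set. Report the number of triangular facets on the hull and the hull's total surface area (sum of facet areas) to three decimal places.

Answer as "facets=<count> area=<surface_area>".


facets=10 area=593.956

7 of the 9 inputs are extreme points: [0, 1, 2, 3, 5, 6, 7].

Per-facet area ½‖(b−a)×(c−a)‖:
  f1: (p1, p5, p0) → 109.5036
  f2: (p6, p5, p3) → 118.8205
  f3: (p6, p5, p0) → 46.3759
  f4: (p7, p1, p0) → 48.1908
  f5: (p7, p5, p3) → 44.3931
  f6: (p7, p1, p5) → 30.0882
  f7: (p2, p6, p3) → 49.1750
  f8: (p2, p6, p0) → 46.2049
  f9: (p2, p7, p3) → 28.2541
  f10: (p2, p7, p0) → 72.9501
Σ area = 593.956

Check V−E+F: 7 − 15 + 10 = 2.


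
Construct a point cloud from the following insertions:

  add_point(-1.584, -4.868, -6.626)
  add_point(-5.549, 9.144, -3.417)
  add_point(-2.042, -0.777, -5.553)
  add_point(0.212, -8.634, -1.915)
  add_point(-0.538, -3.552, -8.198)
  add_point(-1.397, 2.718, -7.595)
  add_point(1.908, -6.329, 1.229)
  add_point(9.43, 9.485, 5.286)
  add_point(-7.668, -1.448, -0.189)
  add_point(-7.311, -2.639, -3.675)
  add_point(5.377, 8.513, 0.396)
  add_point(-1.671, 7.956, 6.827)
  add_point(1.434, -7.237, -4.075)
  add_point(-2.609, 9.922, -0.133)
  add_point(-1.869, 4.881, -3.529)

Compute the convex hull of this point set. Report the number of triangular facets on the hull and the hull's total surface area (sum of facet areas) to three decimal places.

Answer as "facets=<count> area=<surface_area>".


facets=22 area=693.950

Hull vertices (13/15): indices [0, 1, 3, 4, 5, 6, 7, 8, 9, 10, 11, 12, 13].

Area of each hull facet:
  f1: (p11, p1, p8) → 59.2188
  f2: (p12, p4, p7) → 60.8465
  f3: (p12, p0, p3) → 6.0381
  f4: (p12, p0, p4) → 4.9163
  f5: (p9, p1, p8) → 20.8607
  f6: (p9, p0, p4) → 6.8366
  f7: (p9, p3, p8) → 18.0026
  f8: (p9, p0, p3) → 21.3172
  f9: (p5, p9, p4) → 25.0539
  f10: (p5, p9, p1) → 38.6125
  f11: (p6, p11, p7) → 88.1105
  f12: (p6, p12, p7) → 44.3663
  f13: (p6, p12, p3) → 6.0072
  f14: (p6, p3, p8) → 22.5559
  f15: (p6, p11, p8) → 70.6144
  f16: (p13, p11, p7) → 41.2127
  f17: (p13, p11, p1) → 11.0163
  f18: (p10, p5, p1) → 47.6572
  f19: (p10, p13, p7) → 19.9907
  f20: (p10, p13, p1) → 13.6132
  f21: (p10, p4, p7) → 33.3979
  f22: (p10, p5, p4) → 33.7042
Σ area = 693.950

Check V−E+F: 13 − 33 + 22 = 2.


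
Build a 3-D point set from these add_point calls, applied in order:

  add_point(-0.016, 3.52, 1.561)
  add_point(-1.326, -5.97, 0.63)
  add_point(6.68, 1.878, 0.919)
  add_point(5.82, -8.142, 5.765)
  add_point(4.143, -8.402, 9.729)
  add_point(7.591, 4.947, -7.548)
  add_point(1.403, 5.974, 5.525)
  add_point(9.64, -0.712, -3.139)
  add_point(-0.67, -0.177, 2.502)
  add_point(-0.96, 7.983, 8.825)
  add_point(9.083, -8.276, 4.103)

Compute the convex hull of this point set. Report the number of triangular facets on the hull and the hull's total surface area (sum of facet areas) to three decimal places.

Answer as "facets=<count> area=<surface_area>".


9 of the 11 inputs are extreme points: [0, 1, 2, 3, 4, 5, 7, 9, 10].

Triangle areas on the boundary:
  f1: (p4, p9, p1) → 85.5237
  f2: (p5, p7, p1) → 45.9666
  f3: (p10, p7, p1) → 55.8397
  f4: (p10, p4, p9) → 63.7048
  f5: (p0, p9, p1) → 33.6293
  f6: (p0, p5, p1) → 57.0322
  f7: (p0, p5, p9) → 38.8132
  f8: (p3, p4, p1) → 19.0237
  f9: (p3, p10, p1) → 14.7973
  f10: (p3, p10, p4) → 5.1247
  f11: (p2, p10, p7) → 29.0738
  f12: (p2, p10, p9) → 62.8041
  f13: (p2, p5, p7) → 21.0337
  f14: (p2, p5, p9) → 49.7875
Σ area = 582.154

Euler: V−E+F = 9−21+14 = 2.

facets=14 area=582.154


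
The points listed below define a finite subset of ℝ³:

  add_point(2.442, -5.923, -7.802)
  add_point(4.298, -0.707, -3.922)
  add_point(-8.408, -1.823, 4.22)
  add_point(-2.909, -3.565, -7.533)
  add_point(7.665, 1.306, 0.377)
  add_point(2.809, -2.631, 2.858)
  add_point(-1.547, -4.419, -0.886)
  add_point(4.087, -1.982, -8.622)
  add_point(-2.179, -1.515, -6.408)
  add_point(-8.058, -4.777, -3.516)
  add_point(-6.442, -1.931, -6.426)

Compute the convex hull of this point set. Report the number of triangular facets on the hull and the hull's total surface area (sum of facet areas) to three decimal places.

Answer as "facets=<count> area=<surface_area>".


facets=16 area=390.792

Extreme-point indices: [0, 2, 3, 4, 5, 6, 7, 8, 9, 10] — 10 of 11 on the boundary.

Per-facet area ½‖(b−a)×(c−a)‖:
  f1: (p7, p0, p4) → 21.4851
  f2: (p5, p4, p2) → 26.5355
  f3: (p5, p0, p4) → 37.0802
  f4: (p10, p4, p2) → 83.5925
  f5: (p10, p9, p2) → 16.6004
  f6: (p6, p9, p0) → 28.3315
  f7: (p6, p5, p0) → 23.7860
  f8: (p6, p9, p2) → 27.5244
  f9: (p6, p5, p2) → 26.7085
  f10: (p8, p7, p4) → 34.0635
  f11: (p8, p10, p4) → 14.9749
  f12: (p8, p10, p7) → 5.3196
  f13: (p3, p9, p0) → 14.5548
  f14: (p3, p10, p9) → 8.5992
  f15: (p3, p7, p0) → 12.7268
  f16: (p3, p10, p7) → 8.9091
Σ area = 390.792

Check V−E+F: 10 − 24 + 16 = 2.


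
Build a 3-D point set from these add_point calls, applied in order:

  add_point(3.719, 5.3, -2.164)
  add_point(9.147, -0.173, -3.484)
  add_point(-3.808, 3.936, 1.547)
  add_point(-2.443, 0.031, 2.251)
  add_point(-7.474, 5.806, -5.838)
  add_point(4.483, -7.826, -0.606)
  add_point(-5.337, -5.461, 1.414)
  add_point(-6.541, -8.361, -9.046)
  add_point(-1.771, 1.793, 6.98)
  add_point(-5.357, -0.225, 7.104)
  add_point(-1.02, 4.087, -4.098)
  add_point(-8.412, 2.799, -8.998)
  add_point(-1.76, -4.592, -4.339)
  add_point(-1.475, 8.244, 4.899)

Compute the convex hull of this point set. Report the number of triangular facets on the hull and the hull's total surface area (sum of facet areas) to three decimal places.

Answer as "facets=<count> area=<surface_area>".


facets=16 area=764.849

Points on the hull: [0, 1, 4, 5, 6, 7, 8, 9, 11, 13] (10 of 14).

Per-facet area ½‖(b−a)×(c−a)‖:
  f1: (p7, p1, p11) → 100.2249
  f2: (p9, p7, p11) → 92.2886
  f3: (p5, p7, p1) → 63.5024
  f4: (p0, p1, p11) → 50.9369
  f5: (p0, p13, p1) → 24.2640
  f6: (p6, p9, p7) → 19.7150
  f7: (p6, p5, p7) → 55.6644
  f8: (p6, p5, p9) → 37.9631
  f9: (p8, p13, p9) → 11.9851
  f10: (p8, p5, p9) → 28.2422
  f11: (p8, p13, p1) → 51.3659
  f12: (p8, p5, p1) → 63.7402
  f13: (p4, p0, p11) → 24.2077
  f14: (p4, p0, p13) → 51.8601
  f15: (p4, p9, p11) → 29.7292
  f16: (p4, p13, p9) → 59.1591
Σ area = 764.849

Euler: V−E+F = 10−24+16 = 2.


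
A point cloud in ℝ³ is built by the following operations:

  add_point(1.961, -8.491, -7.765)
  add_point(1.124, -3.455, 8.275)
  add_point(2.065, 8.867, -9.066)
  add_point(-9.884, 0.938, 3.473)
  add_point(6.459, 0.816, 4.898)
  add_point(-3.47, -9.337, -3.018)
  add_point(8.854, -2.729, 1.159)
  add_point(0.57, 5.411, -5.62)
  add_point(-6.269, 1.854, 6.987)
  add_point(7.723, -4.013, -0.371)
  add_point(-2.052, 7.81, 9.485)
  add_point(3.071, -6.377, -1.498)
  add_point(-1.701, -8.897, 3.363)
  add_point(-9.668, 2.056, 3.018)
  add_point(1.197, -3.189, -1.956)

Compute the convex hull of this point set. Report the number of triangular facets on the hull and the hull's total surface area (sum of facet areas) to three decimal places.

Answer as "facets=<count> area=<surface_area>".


Extreme-point indices: [0, 1, 2, 3, 4, 5, 6, 8, 9, 10, 12, 13] — 12 of 15 on the boundary.

Triangle areas on the boundary:
  f1: (p13, p10, p3) → 6.5861
  f2: (p13, p10, p2) → 101.6588
  f3: (p9, p2, p6) → 18.9145
  f4: (p9, p0, p2) → 83.6370
  f5: (p8, p10, p3) → 13.1640
  f6: (p8, p1, p10) → 35.4255
  f7: (p4, p1, p6) → 21.0391
  f8: (p4, p1, p10) → 42.7540
  f9: (p4, p2, p6) → 47.0053
  f10: (p4, p10, p2) → 98.5717
  f11: (p12, p9, p0) → 53.1643
  f12: (p12, p1, p6) → 41.1164
  f13: (p12, p9, p6) → 11.6324
  f14: (p12, p8, p3) → 31.1872
  f15: (p12, p8, p1) → 36.1002
  f16: (p5, p12, p3) → 42.1905
  f17: (p5, p12, p0) → 21.8540
  f18: (p5, p13, p3) → 7.6297
  f19: (p5, p0, p2) → 62.2957
  f20: (p5, p13, p2) → 125.4165
Σ area = 901.343

Euler: V−E+F = 12−30+20 = 2.

facets=20 area=901.343


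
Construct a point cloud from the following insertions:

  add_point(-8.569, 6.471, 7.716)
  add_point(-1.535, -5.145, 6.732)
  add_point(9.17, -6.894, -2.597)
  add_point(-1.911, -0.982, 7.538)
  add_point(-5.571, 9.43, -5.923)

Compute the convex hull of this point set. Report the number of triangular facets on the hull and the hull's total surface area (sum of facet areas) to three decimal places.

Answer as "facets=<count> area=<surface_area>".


facets=6 area=488.961

Hull vertices (5/5): indices [0, 1, 2, 3, 4].

Per-facet area ½‖(b−a)×(c−a)‖:
  f1: (p4, p2, p0) → 156.8299
  f2: (p1, p4, p0) → 97.1770
  f3: (p1, p4, p2) → 138.8881
  f4: (p3, p2, p0) → 54.1001
  f5: (p3, p1, p0) → 13.0055
  f6: (p3, p1, p2) → 28.9605
Σ area = 488.961

Check V−E+F: 5 − 9 + 6 = 2.


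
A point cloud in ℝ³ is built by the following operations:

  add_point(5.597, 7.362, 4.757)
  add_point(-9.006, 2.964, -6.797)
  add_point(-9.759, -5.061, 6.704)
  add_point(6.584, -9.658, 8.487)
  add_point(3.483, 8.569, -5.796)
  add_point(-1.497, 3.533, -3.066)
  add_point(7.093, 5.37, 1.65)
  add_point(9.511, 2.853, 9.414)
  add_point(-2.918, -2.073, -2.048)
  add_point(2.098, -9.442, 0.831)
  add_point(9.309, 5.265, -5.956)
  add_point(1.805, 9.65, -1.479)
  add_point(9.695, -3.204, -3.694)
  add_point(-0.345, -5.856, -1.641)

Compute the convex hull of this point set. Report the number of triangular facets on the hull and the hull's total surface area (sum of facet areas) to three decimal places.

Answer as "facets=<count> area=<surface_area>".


11 of the 14 inputs are extreme points: [0, 1, 2, 3, 4, 7, 9, 10, 11, 12, 13].

Facet areas (half cross-product norm):
  f1: (p1, p11, p2) → 108.2153
  f2: (p3, p7, p2) → 109.8804
  f3: (p3, p7, p12) → 82.1133
  f4: (p0, p11, p2) → 75.3882
  f5: (p0, p7, p2) → 75.1038
  f6: (p9, p1, p2) → 106.3221
  f7: (p9, p3, p2) → 61.6882
  f8: (p9, p3, p12) → 48.0164
  f9: (p10, p1, p12) → 80.8963
  f10: (p10, p0, p11) → 37.0135
  f11: (p10, p7, p12) → 62.4176
  f12: (p10, p0, p7) → 41.6883
  f13: (p13, p1, p12) → 65.7525
  f14: (p13, p9, p12) → 25.9590
  f15: (p13, p9, p1) → 6.6919
  f16: (p4, p1, p11) → 32.2092
  f17: (p4, p10, p11) → 14.3024
  f18: (p4, p10, p1) → 37.1855
Σ area = 1070.844

Euler: V−E+F = 11−27+18 = 2.

facets=18 area=1070.844
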